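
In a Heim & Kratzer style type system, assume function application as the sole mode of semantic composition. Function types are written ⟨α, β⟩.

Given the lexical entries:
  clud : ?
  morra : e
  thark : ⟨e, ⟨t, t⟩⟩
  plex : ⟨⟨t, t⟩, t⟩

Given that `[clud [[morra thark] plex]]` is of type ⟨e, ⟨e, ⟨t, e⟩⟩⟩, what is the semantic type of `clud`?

[clud [[morra thark] plex]] must have type ⟨e, ⟨e, ⟨t, e⟩⟩⟩. The sister [[morra thark] plex] has type t; that is not a function onto ⟨e, ⟨e, ⟨t, e⟩⟩⟩, so clud must be the functor, of type ⟨t, ⟨e, ⟨e, ⟨t, e⟩⟩⟩⟩.

⟨t, ⟨e, ⟨e, ⟨t, e⟩⟩⟩⟩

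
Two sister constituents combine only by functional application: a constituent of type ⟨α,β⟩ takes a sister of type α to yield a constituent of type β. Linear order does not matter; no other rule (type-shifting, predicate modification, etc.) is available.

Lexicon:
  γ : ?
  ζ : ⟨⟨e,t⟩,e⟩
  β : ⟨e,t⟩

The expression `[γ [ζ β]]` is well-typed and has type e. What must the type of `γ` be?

⟨e,e⟩

For [γ [ζ β]] to have type e with [ζ β] of type e, γ must be the function: γ : ⟨e,e⟩.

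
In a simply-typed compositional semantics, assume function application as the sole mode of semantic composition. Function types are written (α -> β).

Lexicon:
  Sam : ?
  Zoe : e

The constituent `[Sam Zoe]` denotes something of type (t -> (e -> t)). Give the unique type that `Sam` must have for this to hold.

For [Sam Zoe] to have type (t -> (e -> t)) with Zoe of type e, Sam must be the function: Sam : (e -> (t -> (e -> t))).

(e -> (t -> (e -> t)))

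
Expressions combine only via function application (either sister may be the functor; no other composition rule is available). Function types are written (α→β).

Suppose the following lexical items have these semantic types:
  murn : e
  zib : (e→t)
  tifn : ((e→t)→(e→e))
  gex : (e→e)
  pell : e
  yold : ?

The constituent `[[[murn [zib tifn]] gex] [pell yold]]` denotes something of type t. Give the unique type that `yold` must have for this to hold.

(e→(e→t))

[[[murn [zib tifn]] gex] [pell yold]] is required to be t. [[murn [zib tifn]] gex] : e cannot yield t as functor, so [pell yold] : (e→t).
[pell yold] is required to be (e→t). pell : e cannot yield (e→t) as functor, so yold : (e→(e→t)).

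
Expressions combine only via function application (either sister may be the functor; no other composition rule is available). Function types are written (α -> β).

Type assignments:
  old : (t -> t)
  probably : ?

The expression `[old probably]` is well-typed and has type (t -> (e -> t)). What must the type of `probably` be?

[old probably] must have type (t -> (e -> t)). The sister old has type (t -> t); that is not a function onto (t -> (e -> t)), so probably must be the functor, of type ((t -> t) -> (t -> (e -> t))).

((t -> t) -> (t -> (e -> t)))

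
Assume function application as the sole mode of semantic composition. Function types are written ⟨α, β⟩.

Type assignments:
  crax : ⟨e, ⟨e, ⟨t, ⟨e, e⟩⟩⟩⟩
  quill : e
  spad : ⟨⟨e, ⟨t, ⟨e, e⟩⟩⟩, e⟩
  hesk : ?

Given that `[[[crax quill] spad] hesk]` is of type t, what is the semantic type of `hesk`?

[[[crax quill] spad] hesk] is required to be t. [[crax quill] spad] : e cannot yield t as functor, so hesk : ⟨e, t⟩.

⟨e, t⟩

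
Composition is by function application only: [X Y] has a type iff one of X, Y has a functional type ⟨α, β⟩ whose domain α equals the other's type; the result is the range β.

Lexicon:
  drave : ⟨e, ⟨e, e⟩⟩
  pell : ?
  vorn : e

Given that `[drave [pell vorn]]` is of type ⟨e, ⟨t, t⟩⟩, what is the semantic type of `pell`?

At [drave [pell vorn]] (required: ⟨e, ⟨t, t⟩⟩): drave is ⟨e, ⟨e, e⟩⟩, which is not a function with range ⟨e, ⟨t, t⟩⟩; hence [pell vorn] is the functor — type ⟨⟨e, ⟨e, e⟩⟩, ⟨e, ⟨t, t⟩⟩⟩.
At [pell vorn] (required: ⟨⟨e, ⟨e, e⟩⟩, ⟨e, ⟨t, t⟩⟩⟩): vorn is e, which is not a function with range ⟨⟨e, ⟨e, e⟩⟩, ⟨e, ⟨t, t⟩⟩⟩; hence pell is the functor — type ⟨e, ⟨⟨e, ⟨e, e⟩⟩, ⟨e, ⟨t, t⟩⟩⟩⟩.

⟨e, ⟨⟨e, ⟨e, e⟩⟩, ⟨e, ⟨t, t⟩⟩⟩⟩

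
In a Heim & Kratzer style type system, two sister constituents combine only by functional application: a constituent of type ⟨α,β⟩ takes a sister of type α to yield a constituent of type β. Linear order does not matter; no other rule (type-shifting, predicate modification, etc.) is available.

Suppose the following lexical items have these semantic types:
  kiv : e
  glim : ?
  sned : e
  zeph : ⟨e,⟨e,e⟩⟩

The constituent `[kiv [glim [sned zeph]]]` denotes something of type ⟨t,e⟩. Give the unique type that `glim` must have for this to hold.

At [kiv [glim [sned zeph]]] (required: ⟨t,e⟩): kiv is e, which is not a function with range ⟨t,e⟩; hence [glim [sned zeph]] is the functor — type ⟨e,⟨t,e⟩⟩.
At [glim [sned zeph]] (required: ⟨e,⟨t,e⟩⟩): [sned zeph] is ⟨e,e⟩, which is not a function with range ⟨e,⟨t,e⟩⟩; hence glim is the functor — type ⟨⟨e,e⟩,⟨e,⟨t,e⟩⟩⟩.

⟨⟨e,e⟩,⟨e,⟨t,e⟩⟩⟩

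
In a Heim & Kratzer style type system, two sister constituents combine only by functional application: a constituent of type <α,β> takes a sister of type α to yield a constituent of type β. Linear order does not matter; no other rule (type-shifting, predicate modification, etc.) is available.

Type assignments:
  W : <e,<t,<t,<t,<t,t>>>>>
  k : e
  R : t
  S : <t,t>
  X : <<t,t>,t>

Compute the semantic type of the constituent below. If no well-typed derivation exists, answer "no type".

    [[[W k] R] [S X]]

[W k]: <e,<t,<t,<t,<t,t>>>>> applied to e yields <t,<t,<t,<t,t>>>>.
[[W k] R]: <t,<t,<t,<t,t>>>> applied to t yields <t,<t,<t,t>>>.
[S X]: <<t,t>,t> applied to <t,t> yields t.
[[[W k] R] [S X]]: <t,<t,<t,t>>> applied to t yields <t,<t,t>>.

<t,<t,t>>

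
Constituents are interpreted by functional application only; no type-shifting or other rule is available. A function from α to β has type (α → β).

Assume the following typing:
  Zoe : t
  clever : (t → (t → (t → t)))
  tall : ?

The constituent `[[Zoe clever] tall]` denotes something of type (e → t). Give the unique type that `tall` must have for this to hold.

((t → (t → t)) → (e → t))

At [[Zoe clever] tall] (required: (e → t)): [Zoe clever] is (t → (t → t)), which is not a function with range (e → t); hence tall is the functor — type ((t → (t → t)) → (e → t)).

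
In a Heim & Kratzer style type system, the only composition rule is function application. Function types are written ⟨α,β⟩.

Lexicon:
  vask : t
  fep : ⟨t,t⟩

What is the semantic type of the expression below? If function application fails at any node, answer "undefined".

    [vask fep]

[vask fep]: fep is ⟨t,t⟩, vask is t; result t.

t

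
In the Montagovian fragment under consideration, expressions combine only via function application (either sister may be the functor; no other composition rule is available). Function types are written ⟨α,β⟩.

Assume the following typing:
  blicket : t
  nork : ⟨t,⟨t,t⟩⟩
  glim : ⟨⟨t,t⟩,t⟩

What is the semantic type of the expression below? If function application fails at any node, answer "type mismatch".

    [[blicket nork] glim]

[blicket nork]: nork is ⟨t,⟨t,t⟩⟩, blicket is t; result ⟨t,t⟩.
[[blicket nork] glim]: glim is ⟨⟨t,t⟩,t⟩, [blicket nork] is ⟨t,t⟩; result t.

t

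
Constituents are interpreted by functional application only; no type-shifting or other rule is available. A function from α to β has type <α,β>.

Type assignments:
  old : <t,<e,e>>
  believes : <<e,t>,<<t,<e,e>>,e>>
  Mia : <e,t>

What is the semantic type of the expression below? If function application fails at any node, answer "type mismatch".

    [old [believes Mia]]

[believes Mia]: <<e,t>,<<t,<e,e>>,e>> applied to <e,t> yields <<t,<e,e>>,e>.
[old [believes Mia]]: <<t,<e,e>>,e> applied to <t,<e,e>> yields e.

e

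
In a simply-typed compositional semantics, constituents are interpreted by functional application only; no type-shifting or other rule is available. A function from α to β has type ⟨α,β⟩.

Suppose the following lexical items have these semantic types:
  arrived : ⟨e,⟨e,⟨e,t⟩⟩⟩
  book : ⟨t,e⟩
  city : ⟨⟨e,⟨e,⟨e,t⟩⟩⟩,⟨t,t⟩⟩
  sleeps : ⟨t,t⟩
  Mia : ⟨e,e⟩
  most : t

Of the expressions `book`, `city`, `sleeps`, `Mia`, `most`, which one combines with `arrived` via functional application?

city

book : ⟨t,e⟩ — no; arrived wants e, and book wants t.
city — combines: city : ⟨⟨e,⟨e,⟨e,t⟩⟩⟩,⟨t,t⟩⟩ takes arrived : ⟨e,⟨e,⟨e,t⟩⟩⟩ as argument, giving ⟨t,t⟩.
sleeps : ⟨t,t⟩ — no; arrived wants e, and sleeps wants t.
Mia : ⟨e,e⟩ — no; arrived wants e, and Mia wants e.
most : t — no; arrived wants e, and most wants nothing (atomic).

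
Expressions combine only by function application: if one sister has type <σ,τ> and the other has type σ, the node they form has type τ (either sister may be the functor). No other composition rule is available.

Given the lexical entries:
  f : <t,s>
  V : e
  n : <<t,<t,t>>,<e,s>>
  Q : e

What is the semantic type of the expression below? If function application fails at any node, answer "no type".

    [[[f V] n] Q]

[f V]: <t,s> and e cannot combine by function application — type clash.

no type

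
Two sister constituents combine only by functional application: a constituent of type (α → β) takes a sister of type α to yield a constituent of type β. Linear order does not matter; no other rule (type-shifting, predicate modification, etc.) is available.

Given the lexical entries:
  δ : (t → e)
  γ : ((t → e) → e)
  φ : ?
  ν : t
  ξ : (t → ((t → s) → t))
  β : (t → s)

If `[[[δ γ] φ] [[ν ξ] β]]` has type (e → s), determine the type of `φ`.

At [[[δ γ] φ] [[ν ξ] β]] (required: (e → s)): [[ν ξ] β] is t, which is not a function with range (e → s); hence [[δ γ] φ] is the functor — type (t → (e → s)).
At [[δ γ] φ] (required: (t → (e → s))): [δ γ] is e, which is not a function with range (t → (e → s)); hence φ is the functor — type (e → (t → (e → s))).

(e → (t → (e → s)))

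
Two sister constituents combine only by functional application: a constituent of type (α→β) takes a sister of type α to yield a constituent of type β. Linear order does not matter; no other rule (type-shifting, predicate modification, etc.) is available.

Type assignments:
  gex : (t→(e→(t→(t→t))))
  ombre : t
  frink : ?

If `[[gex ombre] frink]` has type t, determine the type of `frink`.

((e→(t→(t→t)))→t)

[[gex ombre] frink] is required to be t. [gex ombre] : (e→(t→(t→t))) cannot yield t as functor, so frink : ((e→(t→(t→t)))→t).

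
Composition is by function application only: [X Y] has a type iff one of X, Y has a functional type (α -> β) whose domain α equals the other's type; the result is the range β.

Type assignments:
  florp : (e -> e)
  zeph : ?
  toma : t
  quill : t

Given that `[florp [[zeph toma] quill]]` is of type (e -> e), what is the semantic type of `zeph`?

(t -> (t -> ((e -> e) -> (e -> e))))

[florp [[zeph toma] quill]] is required to be (e -> e). florp : (e -> e) cannot yield (e -> e) as functor, so [[zeph toma] quill] : ((e -> e) -> (e -> e)).
[[zeph toma] quill] is required to be ((e -> e) -> (e -> e)). quill : t cannot yield ((e -> e) -> (e -> e)) as functor, so [zeph toma] : (t -> ((e -> e) -> (e -> e))).
[zeph toma] is required to be (t -> ((e -> e) -> (e -> e))). toma : t cannot yield (t -> ((e -> e) -> (e -> e))) as functor, so zeph : (t -> (t -> ((e -> e) -> (e -> e)))).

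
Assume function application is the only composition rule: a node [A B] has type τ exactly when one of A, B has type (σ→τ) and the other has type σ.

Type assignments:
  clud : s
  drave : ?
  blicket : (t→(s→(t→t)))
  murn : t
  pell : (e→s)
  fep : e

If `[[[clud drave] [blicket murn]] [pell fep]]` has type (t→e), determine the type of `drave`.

(s→((s→(t→t))→(s→(t→e))))

At [[[clud drave] [blicket murn]] [pell fep]] (required: (t→e)): [pell fep] is s, which is not a function with range (t→e); hence [[clud drave] [blicket murn]] is the functor — type (s→(t→e)).
At [[clud drave] [blicket murn]] (required: (s→(t→e))): [blicket murn] is (s→(t→t)), which is not a function with range (s→(t→e)); hence [clud drave] is the functor — type ((s→(t→t))→(s→(t→e))).
At [clud drave] (required: ((s→(t→t))→(s→(t→e)))): clud is s, which is not a function with range ((s→(t→t))→(s→(t→e))); hence drave is the functor — type (s→((s→(t→t))→(s→(t→e)))).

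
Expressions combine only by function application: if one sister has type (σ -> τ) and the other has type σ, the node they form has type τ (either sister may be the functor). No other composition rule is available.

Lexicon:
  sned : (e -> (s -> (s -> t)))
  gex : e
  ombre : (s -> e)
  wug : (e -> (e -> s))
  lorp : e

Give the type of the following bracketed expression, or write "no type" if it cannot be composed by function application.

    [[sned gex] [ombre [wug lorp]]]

[sned gex] — sned of type (e -> (s -> (s -> t))) combines with gex of type e: type (s -> (s -> t)).
[wug lorp] — wug of type (e -> (e -> s)) combines with lorp of type e: type (e -> s).
At [ombre [wug lorp]]: neither (s -> e) nor (e -> s) can take the other as argument; the node is ill-typed.

no type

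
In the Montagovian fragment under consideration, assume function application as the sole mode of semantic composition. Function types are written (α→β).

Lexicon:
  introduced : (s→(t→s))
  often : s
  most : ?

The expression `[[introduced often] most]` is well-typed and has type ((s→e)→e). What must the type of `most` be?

((t→s)→((s→e)→e))

At [[introduced often] most] (required: ((s→e)→e)): [introduced often] is (t→s), which is not a function with range ((s→e)→e); hence most is the functor — type ((t→s)→((s→e)→e)).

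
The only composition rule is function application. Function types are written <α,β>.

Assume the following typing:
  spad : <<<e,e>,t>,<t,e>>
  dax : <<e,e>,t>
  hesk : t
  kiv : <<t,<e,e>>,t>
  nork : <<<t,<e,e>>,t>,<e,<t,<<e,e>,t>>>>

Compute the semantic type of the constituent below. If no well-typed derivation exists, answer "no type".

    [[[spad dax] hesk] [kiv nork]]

At [spad dax], spad : <<<e,e>,t>,<t,e>> takes dax : <<e,e>,t>, giving <t,e>.
At [[spad dax] hesk], [spad dax] : <t,e> takes hesk : t, giving e.
At [kiv nork], nork : <<<t,<e,e>>,t>,<e,<t,<<e,e>,t>>>> takes kiv : <<t,<e,e>>,t>, giving <e,<t,<<e,e>,t>>>.
At [[[spad dax] hesk] [kiv nork]], [kiv nork] : <e,<t,<<e,e>,t>>> takes [[spad dax] hesk] : e, giving <t,<<e,e>,t>>.

<t,<<e,e>,t>>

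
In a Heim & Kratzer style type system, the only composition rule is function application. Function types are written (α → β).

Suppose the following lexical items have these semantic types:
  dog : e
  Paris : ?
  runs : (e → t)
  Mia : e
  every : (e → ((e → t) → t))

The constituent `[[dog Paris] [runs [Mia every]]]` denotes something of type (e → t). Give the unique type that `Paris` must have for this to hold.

(e → (t → (e → t)))

At [[dog Paris] [runs [Mia every]]] (required: (e → t)): [runs [Mia every]] is t, which is not a function with range (e → t); hence [dog Paris] is the functor — type (t → (e → t)).
At [dog Paris] (required: (t → (e → t))): dog is e, which is not a function with range (t → (e → t)); hence Paris is the functor — type (e → (t → (e → t))).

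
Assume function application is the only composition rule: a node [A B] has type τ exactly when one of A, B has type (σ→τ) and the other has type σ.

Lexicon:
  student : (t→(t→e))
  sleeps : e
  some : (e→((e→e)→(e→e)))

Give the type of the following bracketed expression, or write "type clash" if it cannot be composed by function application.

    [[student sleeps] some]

At [student sleeps]: neither (t→(t→e)) nor e can take the other as argument; the node is ill-typed.

type clash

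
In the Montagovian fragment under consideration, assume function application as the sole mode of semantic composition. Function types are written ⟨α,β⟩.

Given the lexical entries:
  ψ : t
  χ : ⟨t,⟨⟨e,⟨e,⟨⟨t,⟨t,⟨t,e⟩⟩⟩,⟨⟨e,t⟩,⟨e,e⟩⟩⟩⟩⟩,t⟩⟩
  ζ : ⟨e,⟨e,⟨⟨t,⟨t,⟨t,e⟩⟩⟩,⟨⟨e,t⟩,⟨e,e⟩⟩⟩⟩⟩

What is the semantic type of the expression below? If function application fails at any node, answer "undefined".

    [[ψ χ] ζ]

t

At [ψ χ], χ : ⟨t,⟨⟨e,⟨e,⟨⟨t,⟨t,⟨t,e⟩⟩⟩,⟨⟨e,t⟩,⟨e,e⟩⟩⟩⟩⟩,t⟩⟩ takes ψ : t, giving ⟨⟨e,⟨e,⟨⟨t,⟨t,⟨t,e⟩⟩⟩,⟨⟨e,t⟩,⟨e,e⟩⟩⟩⟩⟩,t⟩.
At [[ψ χ] ζ], [ψ χ] : ⟨⟨e,⟨e,⟨⟨t,⟨t,⟨t,e⟩⟩⟩,⟨⟨e,t⟩,⟨e,e⟩⟩⟩⟩⟩,t⟩ takes ζ : ⟨e,⟨e,⟨⟨t,⟨t,⟨t,e⟩⟩⟩,⟨⟨e,t⟩,⟨e,e⟩⟩⟩⟩⟩, giving t.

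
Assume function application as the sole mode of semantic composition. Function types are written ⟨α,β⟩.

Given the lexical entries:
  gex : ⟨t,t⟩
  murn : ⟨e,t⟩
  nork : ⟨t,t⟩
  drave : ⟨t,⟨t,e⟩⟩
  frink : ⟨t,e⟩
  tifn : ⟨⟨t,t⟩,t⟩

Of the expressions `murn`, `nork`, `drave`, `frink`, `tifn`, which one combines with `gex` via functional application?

murn : ⟨e,t⟩ — neither side's domain matches the other.
nork : ⟨t,t⟩ — neither side's domain matches the other.
drave : ⟨t,⟨t,e⟩⟩ — neither side's domain matches the other.
frink : ⟨t,e⟩ — neither side's domain matches the other.
tifn — combines: tifn : ⟨⟨t,t⟩,t⟩ takes gex : ⟨t,t⟩ as argument, giving t.

tifn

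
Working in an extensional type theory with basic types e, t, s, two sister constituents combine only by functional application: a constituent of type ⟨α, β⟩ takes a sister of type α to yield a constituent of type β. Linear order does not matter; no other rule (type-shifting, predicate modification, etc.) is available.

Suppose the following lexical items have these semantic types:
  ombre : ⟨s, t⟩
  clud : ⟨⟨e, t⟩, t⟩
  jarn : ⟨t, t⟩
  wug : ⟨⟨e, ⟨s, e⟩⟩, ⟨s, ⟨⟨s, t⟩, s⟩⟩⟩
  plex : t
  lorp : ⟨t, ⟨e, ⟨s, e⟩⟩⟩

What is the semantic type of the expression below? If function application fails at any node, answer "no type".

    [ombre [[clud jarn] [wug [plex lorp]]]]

no type

[clud jarn]: ⟨⟨e, t⟩, t⟩ with ⟨t, t⟩ — neither is a function whose domain matches the other; composition fails here.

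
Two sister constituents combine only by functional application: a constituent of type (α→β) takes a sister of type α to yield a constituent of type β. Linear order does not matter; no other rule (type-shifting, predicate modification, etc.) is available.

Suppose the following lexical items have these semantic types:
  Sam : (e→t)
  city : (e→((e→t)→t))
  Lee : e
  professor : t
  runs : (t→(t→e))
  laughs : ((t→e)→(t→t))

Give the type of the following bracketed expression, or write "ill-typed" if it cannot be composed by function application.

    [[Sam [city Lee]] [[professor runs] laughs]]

t

[city Lee]: city is (e→((e→t)→t)), Lee is e; result ((e→t)→t).
[Sam [city Lee]]: [city Lee] is ((e→t)→t), Sam is (e→t); result t.
[professor runs]: runs is (t→(t→e)), professor is t; result (t→e).
[[professor runs] laughs]: laughs is ((t→e)→(t→t)), [professor runs] is (t→e); result (t→t).
[[Sam [city Lee]] [[professor runs] laughs]]: [[professor runs] laughs] is (t→t), [Sam [city Lee]] is t; result t.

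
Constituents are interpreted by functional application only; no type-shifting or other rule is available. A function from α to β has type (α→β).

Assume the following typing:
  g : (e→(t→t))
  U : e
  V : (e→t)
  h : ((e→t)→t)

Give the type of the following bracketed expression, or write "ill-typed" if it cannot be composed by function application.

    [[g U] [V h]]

[g U]: functor g : (e→(t→t)), argument U : e; result (t→t).
[V h]: functor h : ((e→t)→t), argument V : (e→t); result t.
[[g U] [V h]]: functor [g U] : (t→t), argument [V h] : t; result t.

t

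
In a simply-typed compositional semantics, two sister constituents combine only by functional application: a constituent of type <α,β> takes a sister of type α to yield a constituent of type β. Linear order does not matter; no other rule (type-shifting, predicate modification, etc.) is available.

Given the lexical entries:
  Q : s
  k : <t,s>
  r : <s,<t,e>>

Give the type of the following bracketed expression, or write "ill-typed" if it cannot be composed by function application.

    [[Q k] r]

[Q k]: s with <t,s> — neither is a function whose domain matches the other; composition fails here.

ill-typed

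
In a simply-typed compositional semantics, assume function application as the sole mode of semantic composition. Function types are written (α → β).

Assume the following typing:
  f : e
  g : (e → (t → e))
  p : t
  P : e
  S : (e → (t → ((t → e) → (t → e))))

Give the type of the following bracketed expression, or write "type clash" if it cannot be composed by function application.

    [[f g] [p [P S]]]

(t → e)

[f g]: (e → (t → e)) applied to e yields (t → e).
[P S]: (e → (t → ((t → e) → (t → e)))) applied to e yields (t → ((t → e) → (t → e))).
[p [P S]]: (t → ((t → e) → (t → e))) applied to t yields ((t → e) → (t → e)).
[[f g] [p [P S]]]: ((t → e) → (t → e)) applied to (t → e) yields (t → e).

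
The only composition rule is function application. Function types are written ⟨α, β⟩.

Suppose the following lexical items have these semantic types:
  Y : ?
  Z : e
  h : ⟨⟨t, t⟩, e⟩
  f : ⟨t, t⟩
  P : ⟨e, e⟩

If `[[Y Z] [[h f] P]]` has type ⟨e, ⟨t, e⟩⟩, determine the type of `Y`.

[[Y Z] [[h f] P]] is required to be ⟨e, ⟨t, e⟩⟩. [[h f] P] : e cannot yield ⟨e, ⟨t, e⟩⟩ as functor, so [Y Z] : ⟨e, ⟨e, ⟨t, e⟩⟩⟩.
[Y Z] is required to be ⟨e, ⟨e, ⟨t, e⟩⟩⟩. Z : e cannot yield ⟨e, ⟨e, ⟨t, e⟩⟩⟩ as functor, so Y : ⟨e, ⟨e, ⟨e, ⟨t, e⟩⟩⟩⟩.

⟨e, ⟨e, ⟨e, ⟨t, e⟩⟩⟩⟩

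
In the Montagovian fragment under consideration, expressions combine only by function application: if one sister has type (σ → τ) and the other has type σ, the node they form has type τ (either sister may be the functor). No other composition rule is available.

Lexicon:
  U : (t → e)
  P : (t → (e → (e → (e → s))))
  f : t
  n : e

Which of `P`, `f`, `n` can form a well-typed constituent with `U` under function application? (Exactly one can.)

P : (t → (e → (e → (e → s)))) — U needs t; P needs t; neither fits.
f — combines: U : (t → e) takes f : t as argument, giving e.
n : e — U needs t; n needs nothing (atomic); neither fits.

f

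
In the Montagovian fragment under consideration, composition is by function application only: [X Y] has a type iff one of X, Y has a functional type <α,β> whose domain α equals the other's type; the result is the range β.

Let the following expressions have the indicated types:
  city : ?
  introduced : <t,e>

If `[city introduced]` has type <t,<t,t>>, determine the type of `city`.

[city introduced] must have type <t,<t,t>>. The sister introduced has type <t,e>; that is not a function onto <t,<t,t>>, so city must be the functor, of type <<t,e>,<t,<t,t>>>.

<<t,e>,<t,<t,t>>>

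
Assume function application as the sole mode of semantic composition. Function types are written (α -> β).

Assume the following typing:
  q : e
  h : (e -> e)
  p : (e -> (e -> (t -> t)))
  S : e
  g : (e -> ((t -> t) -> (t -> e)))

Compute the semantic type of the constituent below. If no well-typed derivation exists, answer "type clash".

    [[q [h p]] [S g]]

type clash

[h p]: (e -> e) with (e -> (e -> (t -> t))) — neither is a function whose domain matches the other; composition fails here.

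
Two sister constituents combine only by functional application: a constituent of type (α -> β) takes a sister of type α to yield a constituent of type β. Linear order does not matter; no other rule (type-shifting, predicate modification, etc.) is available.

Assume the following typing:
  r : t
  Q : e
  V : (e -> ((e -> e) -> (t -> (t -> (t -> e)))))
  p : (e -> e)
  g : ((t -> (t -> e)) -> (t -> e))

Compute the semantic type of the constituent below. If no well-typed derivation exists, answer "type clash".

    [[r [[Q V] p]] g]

(t -> e)

At [Q V], V : (e -> ((e -> e) -> (t -> (t -> (t -> e))))) takes Q : e, giving ((e -> e) -> (t -> (t -> (t -> e)))).
At [[Q V] p], [Q V] : ((e -> e) -> (t -> (t -> (t -> e)))) takes p : (e -> e), giving (t -> (t -> (t -> e))).
At [r [[Q V] p]], [[Q V] p] : (t -> (t -> (t -> e))) takes r : t, giving (t -> (t -> e)).
At [[r [[Q V] p]] g], g : ((t -> (t -> e)) -> (t -> e)) takes [r [[Q V] p]] : (t -> (t -> e)), giving (t -> e).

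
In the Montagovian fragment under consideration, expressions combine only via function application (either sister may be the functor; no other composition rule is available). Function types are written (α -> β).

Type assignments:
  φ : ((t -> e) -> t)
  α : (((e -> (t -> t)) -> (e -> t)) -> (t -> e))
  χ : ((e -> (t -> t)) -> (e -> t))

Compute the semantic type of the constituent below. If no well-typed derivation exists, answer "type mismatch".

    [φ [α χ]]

t

[α χ] — α of type (((e -> (t -> t)) -> (e -> t)) -> (t -> e)) combines with χ of type ((e -> (t -> t)) -> (e -> t)): type (t -> e).
[φ [α χ]] — φ of type ((t -> e) -> t) combines with [α χ] of type (t -> e): type t.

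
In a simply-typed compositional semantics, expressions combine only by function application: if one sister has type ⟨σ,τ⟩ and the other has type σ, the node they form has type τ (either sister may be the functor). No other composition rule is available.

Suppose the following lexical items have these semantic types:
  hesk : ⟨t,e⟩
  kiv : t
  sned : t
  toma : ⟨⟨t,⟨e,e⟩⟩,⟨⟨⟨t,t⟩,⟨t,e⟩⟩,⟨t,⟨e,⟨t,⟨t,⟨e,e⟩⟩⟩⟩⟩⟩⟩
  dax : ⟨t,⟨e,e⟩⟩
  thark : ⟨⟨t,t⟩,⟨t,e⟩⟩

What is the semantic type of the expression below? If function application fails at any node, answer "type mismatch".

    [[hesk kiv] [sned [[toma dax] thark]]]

[hesk kiv]: hesk is ⟨t,e⟩, kiv is t; result e.
[toma dax]: toma is ⟨⟨t,⟨e,e⟩⟩,⟨⟨⟨t,t⟩,⟨t,e⟩⟩,⟨t,⟨e,⟨t,⟨t,⟨e,e⟩⟩⟩⟩⟩⟩⟩, dax is ⟨t,⟨e,e⟩⟩; result ⟨⟨⟨t,t⟩,⟨t,e⟩⟩,⟨t,⟨e,⟨t,⟨t,⟨e,e⟩⟩⟩⟩⟩⟩.
[[toma dax] thark]: [toma dax] is ⟨⟨⟨t,t⟩,⟨t,e⟩⟩,⟨t,⟨e,⟨t,⟨t,⟨e,e⟩⟩⟩⟩⟩⟩, thark is ⟨⟨t,t⟩,⟨t,e⟩⟩; result ⟨t,⟨e,⟨t,⟨t,⟨e,e⟩⟩⟩⟩⟩.
[sned [[toma dax] thark]]: [[toma dax] thark] is ⟨t,⟨e,⟨t,⟨t,⟨e,e⟩⟩⟩⟩⟩, sned is t; result ⟨e,⟨t,⟨t,⟨e,e⟩⟩⟩⟩.
[[hesk kiv] [sned [[toma dax] thark]]]: [sned [[toma dax] thark]] is ⟨e,⟨t,⟨t,⟨e,e⟩⟩⟩⟩, [hesk kiv] is e; result ⟨t,⟨t,⟨e,e⟩⟩⟩.

⟨t,⟨t,⟨e,e⟩⟩⟩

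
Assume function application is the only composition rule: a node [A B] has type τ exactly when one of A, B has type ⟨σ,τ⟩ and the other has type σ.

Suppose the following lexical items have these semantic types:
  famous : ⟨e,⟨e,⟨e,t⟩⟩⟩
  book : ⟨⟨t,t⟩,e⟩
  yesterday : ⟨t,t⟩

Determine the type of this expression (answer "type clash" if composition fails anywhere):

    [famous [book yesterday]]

⟨e,⟨e,t⟩⟩

[book yesterday]: book is ⟨⟨t,t⟩,e⟩, yesterday is ⟨t,t⟩; result e.
[famous [book yesterday]]: famous is ⟨e,⟨e,⟨e,t⟩⟩⟩, [book yesterday] is e; result ⟨e,⟨e,t⟩⟩.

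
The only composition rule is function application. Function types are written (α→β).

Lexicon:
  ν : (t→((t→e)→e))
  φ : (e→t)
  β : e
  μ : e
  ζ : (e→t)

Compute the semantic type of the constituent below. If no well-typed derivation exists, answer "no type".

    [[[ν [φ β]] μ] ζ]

[φ β]: functor φ : (e→t), argument β : e; result t.
[ν [φ β]]: functor ν : (t→((t→e)→e)), argument [φ β] : t; result ((t→e)→e).
At [[ν [φ β]] μ]: neither ((t→e)→e) nor e can take the other as argument; the node is ill-typed.

no type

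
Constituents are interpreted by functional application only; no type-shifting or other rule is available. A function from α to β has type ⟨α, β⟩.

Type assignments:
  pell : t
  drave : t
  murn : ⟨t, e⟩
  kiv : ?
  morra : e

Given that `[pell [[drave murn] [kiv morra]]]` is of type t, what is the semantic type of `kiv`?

⟨e, ⟨e, ⟨t, t⟩⟩⟩

[pell [[drave murn] [kiv morra]]] must have type t. The sister pell has type t; that is not a function onto t, so [[drave murn] [kiv morra]] must be the functor, of type ⟨t, t⟩.
[[drave murn] [kiv morra]] must have type ⟨t, t⟩. The sister [drave murn] has type e; that is not a function onto ⟨t, t⟩, so [kiv morra] must be the functor, of type ⟨e, ⟨t, t⟩⟩.
[kiv morra] must have type ⟨e, ⟨t, t⟩⟩. The sister morra has type e; that is not a function onto ⟨e, ⟨t, t⟩⟩, so kiv must be the functor, of type ⟨e, ⟨e, ⟨t, t⟩⟩⟩.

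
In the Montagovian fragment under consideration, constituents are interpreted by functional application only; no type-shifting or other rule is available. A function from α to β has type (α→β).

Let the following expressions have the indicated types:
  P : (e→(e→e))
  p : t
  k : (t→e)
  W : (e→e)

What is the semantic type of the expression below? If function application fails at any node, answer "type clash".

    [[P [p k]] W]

type clash

[p k]: functor k : (t→e), argument p : t; result e.
[P [p k]]: functor P : (e→(e→e)), argument [p k] : e; result (e→e).
[[P [p k]] W]: (e→e) and (e→e) cannot combine by function application — type clash.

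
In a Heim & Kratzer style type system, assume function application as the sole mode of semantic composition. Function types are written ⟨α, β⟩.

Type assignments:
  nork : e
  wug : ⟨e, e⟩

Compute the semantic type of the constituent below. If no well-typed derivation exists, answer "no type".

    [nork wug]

[nork wug]: functor wug : ⟨e, e⟩, argument nork : e; result e.

e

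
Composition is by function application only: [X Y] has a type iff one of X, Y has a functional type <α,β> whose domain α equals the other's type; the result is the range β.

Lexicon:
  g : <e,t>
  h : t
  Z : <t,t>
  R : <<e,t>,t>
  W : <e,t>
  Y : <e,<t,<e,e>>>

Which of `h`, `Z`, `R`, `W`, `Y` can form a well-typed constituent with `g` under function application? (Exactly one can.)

h : t — does not combine with g.
Z : <t,t> — does not combine with g.
R — combines: R : <<e,t>,t> takes g : <e,t> as argument, giving t.
W : <e,t> — does not combine with g.
Y : <e,<t,<e,e>>> — does not combine with g.

R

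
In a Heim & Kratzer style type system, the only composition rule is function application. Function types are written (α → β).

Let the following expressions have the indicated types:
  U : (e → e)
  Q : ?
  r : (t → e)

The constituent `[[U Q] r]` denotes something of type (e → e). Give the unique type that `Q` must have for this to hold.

((e → e) → ((t → e) → (e → e)))

[[U Q] r] must have type (e → e). The sister r has type (t → e); that is not a function onto (e → e), so [U Q] must be the functor, of type ((t → e) → (e → e)).
[U Q] must have type ((t → e) → (e → e)). The sister U has type (e → e); that is not a function onto ((t → e) → (e → e)), so Q must be the functor, of type ((e → e) → ((t → e) → (e → e))).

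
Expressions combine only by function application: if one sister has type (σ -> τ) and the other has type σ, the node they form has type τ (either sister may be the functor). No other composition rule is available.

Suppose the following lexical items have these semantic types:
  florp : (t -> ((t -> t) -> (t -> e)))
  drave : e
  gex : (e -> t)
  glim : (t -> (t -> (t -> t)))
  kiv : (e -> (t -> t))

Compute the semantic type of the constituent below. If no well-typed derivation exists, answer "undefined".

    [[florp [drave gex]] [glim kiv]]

undefined

[drave gex]: (e -> t) applied to e yields t.
[florp [drave gex]]: (t -> ((t -> t) -> (t -> e))) applied to t yields ((t -> t) -> (t -> e)).
[glim kiv]: (t -> (t -> (t -> t))) and (e -> (t -> t)) cannot combine by function application — type clash.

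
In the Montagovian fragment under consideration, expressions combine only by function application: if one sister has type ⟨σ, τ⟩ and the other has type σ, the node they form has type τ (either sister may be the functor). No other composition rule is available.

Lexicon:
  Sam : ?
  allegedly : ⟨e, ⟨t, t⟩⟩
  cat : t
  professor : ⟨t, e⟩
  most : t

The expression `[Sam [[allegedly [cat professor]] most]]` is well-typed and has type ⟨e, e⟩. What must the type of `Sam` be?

For [Sam [[allegedly [cat professor]] most]] to have type ⟨e, e⟩ with [[allegedly [cat professor]] most] of type t, Sam must be the function: Sam : ⟨t, ⟨e, e⟩⟩.

⟨t, ⟨e, e⟩⟩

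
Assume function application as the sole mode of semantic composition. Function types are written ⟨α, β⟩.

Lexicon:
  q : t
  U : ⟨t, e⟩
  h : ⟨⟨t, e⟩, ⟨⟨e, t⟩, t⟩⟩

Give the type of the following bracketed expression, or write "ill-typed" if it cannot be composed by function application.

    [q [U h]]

ill-typed

[U h]: ⟨⟨t, e⟩, ⟨⟨e, t⟩, t⟩⟩ applied to ⟨t, e⟩ yields ⟨⟨e, t⟩, t⟩.
At [q [U h]]: neither t nor ⟨⟨e, t⟩, t⟩ can take the other as argument; the node is ill-typed.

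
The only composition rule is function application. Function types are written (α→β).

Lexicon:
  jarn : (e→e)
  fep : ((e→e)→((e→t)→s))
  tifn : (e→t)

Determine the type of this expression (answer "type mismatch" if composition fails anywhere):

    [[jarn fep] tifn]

s

[jarn fep]: ((e→e)→((e→t)→s)) applied to (e→e) yields ((e→t)→s).
[[jarn fep] tifn]: ((e→t)→s) applied to (e→t) yields s.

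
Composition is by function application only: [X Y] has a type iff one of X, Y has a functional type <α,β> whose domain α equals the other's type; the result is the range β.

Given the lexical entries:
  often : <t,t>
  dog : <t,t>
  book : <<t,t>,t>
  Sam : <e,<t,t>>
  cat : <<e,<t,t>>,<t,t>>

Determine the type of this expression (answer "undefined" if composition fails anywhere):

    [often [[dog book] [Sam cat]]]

t

[dog book]: book is <<t,t>,t>, dog is <t,t>; result t.
[Sam cat]: cat is <<e,<t,t>>,<t,t>>, Sam is <e,<t,t>>; result <t,t>.
[[dog book] [Sam cat]]: [Sam cat] is <t,t>, [dog book] is t; result t.
[often [[dog book] [Sam cat]]]: often is <t,t>, [[dog book] [Sam cat]] is t; result t.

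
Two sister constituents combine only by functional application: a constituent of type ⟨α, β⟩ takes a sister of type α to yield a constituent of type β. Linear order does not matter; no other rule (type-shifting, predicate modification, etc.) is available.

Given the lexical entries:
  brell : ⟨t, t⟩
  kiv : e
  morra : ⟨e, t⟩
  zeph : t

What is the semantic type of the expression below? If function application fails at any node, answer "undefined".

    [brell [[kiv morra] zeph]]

undefined

[kiv morra]: ⟨e, t⟩ applied to e yields t.
At [[kiv morra] zeph]: neither t nor t can take the other as argument; the node is ill-typed.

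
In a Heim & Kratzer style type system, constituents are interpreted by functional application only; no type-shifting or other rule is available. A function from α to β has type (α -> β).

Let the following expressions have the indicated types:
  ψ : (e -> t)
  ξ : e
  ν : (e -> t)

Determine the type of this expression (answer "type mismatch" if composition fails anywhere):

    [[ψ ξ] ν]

[ψ ξ]: (e -> t) applied to e yields t.
[[ψ ξ] ν]: t with (e -> t) — neither is a function whose domain matches the other; composition fails here.

type mismatch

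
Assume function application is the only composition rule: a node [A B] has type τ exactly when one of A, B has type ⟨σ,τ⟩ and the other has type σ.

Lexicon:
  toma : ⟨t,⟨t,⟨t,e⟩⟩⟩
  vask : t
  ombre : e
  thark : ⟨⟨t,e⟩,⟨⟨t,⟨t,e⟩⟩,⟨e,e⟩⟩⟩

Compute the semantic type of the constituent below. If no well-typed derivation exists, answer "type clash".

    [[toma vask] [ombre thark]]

type clash

[toma vask]: functor toma : ⟨t,⟨t,⟨t,e⟩⟩⟩, argument vask : t; result ⟨t,⟨t,e⟩⟩.
At [ombre thark]: neither e nor ⟨⟨t,e⟩,⟨⟨t,⟨t,e⟩⟩,⟨e,e⟩⟩⟩ can take the other as argument; the node is ill-typed.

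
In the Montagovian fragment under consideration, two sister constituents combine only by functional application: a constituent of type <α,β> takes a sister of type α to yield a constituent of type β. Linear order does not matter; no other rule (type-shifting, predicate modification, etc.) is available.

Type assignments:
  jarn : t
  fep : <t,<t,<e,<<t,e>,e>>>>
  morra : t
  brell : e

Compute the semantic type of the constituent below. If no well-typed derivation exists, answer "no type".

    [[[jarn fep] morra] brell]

<<t,e>,e>

[jarn fep]: <t,<t,<e,<<t,e>,e>>>> applied to t yields <t,<e,<<t,e>,e>>>.
[[jarn fep] morra]: <t,<e,<<t,e>,e>>> applied to t yields <e,<<t,e>,e>>.
[[[jarn fep] morra] brell]: <e,<<t,e>,e>> applied to e yields <<t,e>,e>.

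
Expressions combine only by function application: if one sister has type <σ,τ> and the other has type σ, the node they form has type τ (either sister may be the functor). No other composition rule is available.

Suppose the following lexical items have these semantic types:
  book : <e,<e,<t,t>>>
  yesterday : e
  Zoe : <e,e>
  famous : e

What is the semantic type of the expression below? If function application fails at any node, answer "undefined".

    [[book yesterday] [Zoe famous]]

<t,t>

[book yesterday] — book of type <e,<e,<t,t>>> combines with yesterday of type e: type <e,<t,t>>.
[Zoe famous] — Zoe of type <e,e> combines with famous of type e: type e.
[[book yesterday] [Zoe famous]] — [book yesterday] of type <e,<t,t>> combines with [Zoe famous] of type e: type <t,t>.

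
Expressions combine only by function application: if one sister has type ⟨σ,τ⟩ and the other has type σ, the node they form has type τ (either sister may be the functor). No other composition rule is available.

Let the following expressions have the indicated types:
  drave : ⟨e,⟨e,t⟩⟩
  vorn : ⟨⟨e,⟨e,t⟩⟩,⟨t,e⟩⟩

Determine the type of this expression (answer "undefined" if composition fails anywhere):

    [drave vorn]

[drave vorn]: ⟨⟨e,⟨e,t⟩⟩,⟨t,e⟩⟩ applied to ⟨e,⟨e,t⟩⟩ yields ⟨t,e⟩.

⟨t,e⟩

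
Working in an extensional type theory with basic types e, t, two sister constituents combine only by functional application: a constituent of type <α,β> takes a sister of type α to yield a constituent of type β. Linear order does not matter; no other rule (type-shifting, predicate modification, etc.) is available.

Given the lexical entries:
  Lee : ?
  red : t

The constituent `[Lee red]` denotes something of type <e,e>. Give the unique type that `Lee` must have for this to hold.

[Lee red] is required to be <e,e>. red : t cannot yield <e,e> as functor, so Lee : <t,<e,e>>.

<t,<e,e>>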